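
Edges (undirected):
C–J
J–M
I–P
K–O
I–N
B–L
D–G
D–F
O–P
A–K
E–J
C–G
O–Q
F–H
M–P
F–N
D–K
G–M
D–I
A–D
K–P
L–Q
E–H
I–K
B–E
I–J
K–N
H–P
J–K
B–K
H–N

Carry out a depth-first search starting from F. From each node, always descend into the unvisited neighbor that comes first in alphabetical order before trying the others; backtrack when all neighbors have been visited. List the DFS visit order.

Visit F
F → D
D → A
A → K
K → B
B → E
E → H
H → N
N → I
I → J
J → C
C → G
G → M
M → P
P → O
O → Q
Q → L

F → D → A → K → B → E → H → N → I → J → C → G → M → P → O → Q → L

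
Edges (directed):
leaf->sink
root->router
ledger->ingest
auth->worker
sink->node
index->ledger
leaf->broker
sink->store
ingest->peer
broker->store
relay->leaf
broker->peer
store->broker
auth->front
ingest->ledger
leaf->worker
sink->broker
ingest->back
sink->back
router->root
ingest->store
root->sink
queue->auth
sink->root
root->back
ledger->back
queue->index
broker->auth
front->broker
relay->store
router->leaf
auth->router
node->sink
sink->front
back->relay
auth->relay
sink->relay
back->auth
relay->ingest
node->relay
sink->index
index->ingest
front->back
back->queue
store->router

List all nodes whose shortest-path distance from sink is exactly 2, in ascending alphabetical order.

auth, ingest, leaf, ledger, peer, queue, router

Level 0: sink
Level 1: back, broker, front, index, node, relay, root, store
Level 2: auth, ingest, leaf, ledger, peer, queue, router
Level 3: worker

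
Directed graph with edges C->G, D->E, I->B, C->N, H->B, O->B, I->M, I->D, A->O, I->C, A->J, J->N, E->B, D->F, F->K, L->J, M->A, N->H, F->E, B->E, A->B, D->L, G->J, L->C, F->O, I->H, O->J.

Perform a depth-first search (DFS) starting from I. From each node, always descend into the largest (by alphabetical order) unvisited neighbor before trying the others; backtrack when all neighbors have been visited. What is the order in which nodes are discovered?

I → M → A → O → J → N → H → B → E → D → L → C → G → F → K

Visit I
I → M
M → A
A → O
O → J
J → N
N → H
H → B
B → E
I → D
D → L
L → C
C → G
D → F
F → K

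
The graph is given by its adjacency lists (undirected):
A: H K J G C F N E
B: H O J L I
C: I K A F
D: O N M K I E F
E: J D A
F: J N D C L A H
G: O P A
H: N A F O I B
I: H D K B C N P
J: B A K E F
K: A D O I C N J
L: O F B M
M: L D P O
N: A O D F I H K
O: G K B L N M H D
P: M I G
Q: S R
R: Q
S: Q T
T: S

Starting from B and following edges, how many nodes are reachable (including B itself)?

16

BFS from B visits: B, O, L, J, I, H, N, M, K, G, D, F, E, A, P, C
Reachable nodes: 16 of 20 total.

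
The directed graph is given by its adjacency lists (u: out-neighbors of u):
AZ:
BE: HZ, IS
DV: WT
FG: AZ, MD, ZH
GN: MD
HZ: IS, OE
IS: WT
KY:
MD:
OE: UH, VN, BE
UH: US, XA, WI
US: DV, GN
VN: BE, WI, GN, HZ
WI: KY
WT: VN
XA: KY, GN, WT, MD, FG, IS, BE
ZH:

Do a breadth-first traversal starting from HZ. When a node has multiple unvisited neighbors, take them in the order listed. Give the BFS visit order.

HZ → IS → OE → WT → UH → VN → BE → US → XA → WI → GN → DV → KY → MD → FG → AZ → ZH

Visit HZ; enqueue IS, OE → queue [IS, OE]
Visit IS; enqueue WT → queue [OE, WT]
Visit OE; enqueue UH, VN, BE → queue [WT, UH, VN, BE]
Visit WT → queue [UH, VN, BE]
Visit UH; enqueue US, XA, WI → queue [VN, BE, US, XA, WI]
Visit VN; enqueue GN → queue [BE, US, XA, WI, GN]
Visit BE → queue [US, XA, WI, GN]
Visit US; enqueue DV → queue [XA, WI, GN, DV]
Visit XA; enqueue KY, MD, FG → queue [WI, GN, DV, KY, MD, FG]
Visit WI → queue [GN, DV, KY, MD, FG]
Visit GN → queue [DV, KY, MD, FG]
Visit DV → queue [KY, MD, FG]
Visit KY → queue [MD, FG]
Visit MD → queue [FG]
Visit FG; enqueue AZ, ZH → queue [AZ, ZH]
Visit AZ → queue [ZH]
Visit ZH → queue []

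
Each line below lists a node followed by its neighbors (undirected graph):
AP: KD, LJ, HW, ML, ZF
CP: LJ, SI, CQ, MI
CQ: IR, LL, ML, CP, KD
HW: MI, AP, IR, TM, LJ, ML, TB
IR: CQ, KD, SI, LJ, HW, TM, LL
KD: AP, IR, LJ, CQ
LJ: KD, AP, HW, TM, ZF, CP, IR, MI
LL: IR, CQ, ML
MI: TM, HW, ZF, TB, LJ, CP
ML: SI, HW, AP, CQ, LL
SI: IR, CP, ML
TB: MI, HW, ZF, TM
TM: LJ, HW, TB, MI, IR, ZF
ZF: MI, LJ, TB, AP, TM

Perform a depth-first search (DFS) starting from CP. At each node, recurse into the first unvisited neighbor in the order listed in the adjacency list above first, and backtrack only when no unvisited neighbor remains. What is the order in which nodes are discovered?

Visit CP
CP → LJ
LJ → KD
KD → AP
AP → HW
HW → MI
MI → TM
TM → TB
TB → ZF
TM → IR
IR → CQ
CQ → LL
LL → ML
ML → SI

CP -> LJ -> KD -> AP -> HW -> MI -> TM -> TB -> ZF -> IR -> CQ -> LL -> ML -> SI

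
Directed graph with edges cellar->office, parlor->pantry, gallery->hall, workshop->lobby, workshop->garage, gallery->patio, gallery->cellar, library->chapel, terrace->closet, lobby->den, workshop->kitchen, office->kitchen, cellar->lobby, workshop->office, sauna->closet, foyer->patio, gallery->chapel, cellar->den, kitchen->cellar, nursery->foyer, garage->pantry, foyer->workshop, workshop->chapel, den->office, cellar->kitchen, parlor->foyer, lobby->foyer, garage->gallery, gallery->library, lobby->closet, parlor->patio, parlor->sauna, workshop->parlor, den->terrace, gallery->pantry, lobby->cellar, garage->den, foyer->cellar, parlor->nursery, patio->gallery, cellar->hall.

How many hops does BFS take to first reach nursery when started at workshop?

Level 0: workshop
Level 1: chapel, garage, kitchen, lobby, office, parlor
Level 2: cellar, closet, den, foyer, gallery, nursery, pantry, patio, sauna
Level 3: hall, library, terrace
nursery first appears at level 2.

2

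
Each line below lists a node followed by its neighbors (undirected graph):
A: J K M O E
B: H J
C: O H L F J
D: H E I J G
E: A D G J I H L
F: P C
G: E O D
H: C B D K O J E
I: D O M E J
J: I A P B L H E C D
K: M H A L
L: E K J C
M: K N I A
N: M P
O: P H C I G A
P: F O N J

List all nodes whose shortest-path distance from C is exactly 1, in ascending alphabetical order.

F, H, J, L, O

Level 0: C
Level 1: F, H, J, L, O
Level 2: A, B, D, E, G, I, K, P
Level 3: M, N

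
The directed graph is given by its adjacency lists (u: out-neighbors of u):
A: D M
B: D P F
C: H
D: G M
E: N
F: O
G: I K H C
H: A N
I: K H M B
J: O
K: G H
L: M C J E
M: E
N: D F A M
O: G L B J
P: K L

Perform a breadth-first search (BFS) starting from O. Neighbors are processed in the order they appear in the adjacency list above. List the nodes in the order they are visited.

O, G, L, B, J, I, K, H, C, M, E, D, P, F, A, N

Visit O; enqueue G, L, B, J → queue [G, L, B, J]
Visit G; enqueue I, K, H, C → queue [L, B, J, I, K, H, C]
Visit L; enqueue M, E → queue [B, J, I, K, H, C, M, E]
Visit B; enqueue D, P, F → queue [J, I, K, H, C, M, E, D, P, F]
Visit J → queue [I, K, H, C, M, E, D, P, F]
Visit I → queue [K, H, C, M, E, D, P, F]
Visit K → queue [H, C, M, E, D, P, F]
Visit H; enqueue A, N → queue [C, M, E, D, P, F, A, N]
Visit C → queue [M, E, D, P, F, A, N]
Visit M → queue [E, D, P, F, A, N]
Visit E → queue [D, P, F, A, N]
Visit D → queue [P, F, A, N]
Visit P → queue [F, A, N]
Visit F → queue [A, N]
Visit A → queue [N]
Visit N → queue []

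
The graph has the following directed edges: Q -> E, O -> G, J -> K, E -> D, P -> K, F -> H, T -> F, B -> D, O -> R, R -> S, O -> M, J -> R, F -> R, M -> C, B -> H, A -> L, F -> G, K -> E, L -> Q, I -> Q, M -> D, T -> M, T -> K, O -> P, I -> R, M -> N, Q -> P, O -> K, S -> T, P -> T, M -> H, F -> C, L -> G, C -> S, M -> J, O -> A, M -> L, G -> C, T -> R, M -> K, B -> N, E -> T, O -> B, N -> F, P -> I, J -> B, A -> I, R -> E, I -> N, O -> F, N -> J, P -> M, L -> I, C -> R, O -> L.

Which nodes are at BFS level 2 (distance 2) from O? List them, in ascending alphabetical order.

C, D, E, H, I, J, N, Q, S, T

Level 0: O
Level 1: A, B, F, G, K, L, M, P, R
Level 2: C, D, E, H, I, J, N, Q, S, T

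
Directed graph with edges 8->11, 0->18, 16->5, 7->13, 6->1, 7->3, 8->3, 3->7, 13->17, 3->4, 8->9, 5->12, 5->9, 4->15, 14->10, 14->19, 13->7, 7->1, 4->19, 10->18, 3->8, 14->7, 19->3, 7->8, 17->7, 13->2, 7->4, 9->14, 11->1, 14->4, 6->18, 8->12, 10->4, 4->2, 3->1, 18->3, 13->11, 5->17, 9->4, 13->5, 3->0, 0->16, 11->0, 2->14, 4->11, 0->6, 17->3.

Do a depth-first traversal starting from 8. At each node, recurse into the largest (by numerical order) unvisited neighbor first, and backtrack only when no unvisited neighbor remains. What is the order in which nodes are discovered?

8, 12, 11, 1, 0, 18, 3, 7, 13, 17, 5, 9, 14, 19, 10, 4, 15, 2, 16, 6

Visit 8
8 → 12
8 → 11
11 → 1
11 → 0
0 → 18
18 → 3
3 → 7
7 → 13
13 → 17
13 → 5
5 → 9
9 → 14
14 → 19
14 → 10
10 → 4
4 → 15
4 → 2
0 → 16
0 → 6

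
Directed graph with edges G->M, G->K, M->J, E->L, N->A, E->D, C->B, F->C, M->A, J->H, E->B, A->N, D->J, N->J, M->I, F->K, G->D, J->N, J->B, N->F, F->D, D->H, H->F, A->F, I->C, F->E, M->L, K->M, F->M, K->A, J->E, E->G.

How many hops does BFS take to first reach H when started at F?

Level 0: F
Level 1: C, D, E, K, M
Level 2: A, B, G, H, I, J, L
Level 3: N
H first appears at level 2.

2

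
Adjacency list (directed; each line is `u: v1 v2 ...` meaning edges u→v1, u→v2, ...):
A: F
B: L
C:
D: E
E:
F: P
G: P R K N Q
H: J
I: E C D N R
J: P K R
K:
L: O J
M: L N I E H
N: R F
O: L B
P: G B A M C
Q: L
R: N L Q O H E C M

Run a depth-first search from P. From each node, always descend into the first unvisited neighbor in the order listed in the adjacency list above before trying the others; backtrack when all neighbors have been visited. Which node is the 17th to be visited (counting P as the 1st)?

Visit P
P → G
G → R
R → N
N → F
R → L
L → O
O → B
L → J
J → K
R → Q
R → H
R → E
R → C
R → M
M → I
I → D
P → A

Visit order: P, G, R, N, F, L, O, B, J, K, Q, H, E, C, M, I, D, A

D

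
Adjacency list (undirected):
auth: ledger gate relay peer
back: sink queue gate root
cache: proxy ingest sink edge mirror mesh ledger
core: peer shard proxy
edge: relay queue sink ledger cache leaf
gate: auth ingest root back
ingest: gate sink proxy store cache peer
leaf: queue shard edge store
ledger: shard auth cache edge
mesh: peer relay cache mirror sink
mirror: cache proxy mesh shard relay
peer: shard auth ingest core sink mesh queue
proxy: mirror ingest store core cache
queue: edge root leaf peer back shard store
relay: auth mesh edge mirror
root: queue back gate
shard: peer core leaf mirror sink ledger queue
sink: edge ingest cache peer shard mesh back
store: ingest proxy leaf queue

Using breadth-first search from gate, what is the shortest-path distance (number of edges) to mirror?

3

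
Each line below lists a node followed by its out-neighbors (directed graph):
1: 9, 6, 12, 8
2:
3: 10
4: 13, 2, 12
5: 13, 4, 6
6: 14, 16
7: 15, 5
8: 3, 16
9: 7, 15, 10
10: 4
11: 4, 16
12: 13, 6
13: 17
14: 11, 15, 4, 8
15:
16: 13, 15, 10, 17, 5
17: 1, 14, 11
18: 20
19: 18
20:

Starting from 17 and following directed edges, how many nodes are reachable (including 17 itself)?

BFS from 17 visits: 17, 1, 14, 11, 9, 6, 12, 8, 15, 4, 16, 7, 10, 13, 3, 2, 5
Reachable nodes: 17 of 20 total.

17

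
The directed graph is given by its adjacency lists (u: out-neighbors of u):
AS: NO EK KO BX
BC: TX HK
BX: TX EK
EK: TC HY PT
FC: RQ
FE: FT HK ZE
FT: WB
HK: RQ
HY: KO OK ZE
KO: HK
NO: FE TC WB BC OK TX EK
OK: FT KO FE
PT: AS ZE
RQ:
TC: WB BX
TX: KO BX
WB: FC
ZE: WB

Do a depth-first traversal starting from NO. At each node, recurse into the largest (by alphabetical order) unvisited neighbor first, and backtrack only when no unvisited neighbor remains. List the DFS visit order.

Visit NO
NO → WB
WB → FC
FC → RQ
NO → TX
TX → KO
KO → HK
TX → BX
BX → EK
EK → TC
EK → PT
PT → ZE
PT → AS
EK → HY
HY → OK
OK → FT
OK → FE
NO → BC

NO, WB, FC, RQ, TX, KO, HK, BX, EK, TC, PT, ZE, AS, HY, OK, FT, FE, BC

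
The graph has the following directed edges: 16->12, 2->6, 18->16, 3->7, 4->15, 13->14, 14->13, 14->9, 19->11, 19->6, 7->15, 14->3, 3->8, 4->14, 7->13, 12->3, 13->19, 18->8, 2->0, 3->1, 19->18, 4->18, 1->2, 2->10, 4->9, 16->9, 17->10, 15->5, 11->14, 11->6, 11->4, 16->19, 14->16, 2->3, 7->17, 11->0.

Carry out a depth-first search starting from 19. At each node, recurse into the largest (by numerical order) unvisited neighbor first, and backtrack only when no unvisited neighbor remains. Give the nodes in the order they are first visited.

19 → 18 → 16 → 12 → 3 → 8 → 7 → 17 → 10 → 15 → 5 → 13 → 14 → 9 → 1 → 2 → 6 → 0 → 11 → 4

Visit 19
19 → 18
18 → 16
16 → 12
12 → 3
3 → 8
3 → 7
7 → 17
17 → 10
7 → 15
15 → 5
7 → 13
13 → 14
14 → 9
3 → 1
1 → 2
2 → 6
2 → 0
19 → 11
11 → 4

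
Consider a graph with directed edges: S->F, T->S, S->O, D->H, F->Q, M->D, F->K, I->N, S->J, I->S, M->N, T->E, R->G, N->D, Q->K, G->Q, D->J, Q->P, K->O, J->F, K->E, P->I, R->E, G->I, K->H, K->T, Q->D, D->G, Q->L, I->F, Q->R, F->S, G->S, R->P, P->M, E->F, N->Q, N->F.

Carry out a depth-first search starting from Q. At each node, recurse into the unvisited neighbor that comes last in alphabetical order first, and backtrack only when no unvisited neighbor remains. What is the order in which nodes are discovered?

Visit Q
Q → R
R → P
P → M
M → N
N → F
F → S
S → O
S → J
F → K
K → T
T → E
K → H
N → D
D → G
G → I
Q → L

Q, R, P, M, N, F, S, O, J, K, T, E, H, D, G, I, L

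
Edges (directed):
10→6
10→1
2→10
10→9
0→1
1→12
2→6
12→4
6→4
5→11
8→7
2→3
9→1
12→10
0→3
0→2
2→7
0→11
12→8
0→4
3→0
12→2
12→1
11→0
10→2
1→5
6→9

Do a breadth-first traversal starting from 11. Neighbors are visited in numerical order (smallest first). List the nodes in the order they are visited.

Visit 11; enqueue 0 → queue [0]
Visit 0; enqueue 1, 2, 3, 4 → queue [1, 2, 3, 4]
Visit 1; enqueue 5, 12 → queue [2, 3, 4, 5, 12]
Visit 2; enqueue 6, 7, 10 → queue [3, 4, 5, 12, 6, 7, 10]
Visit 3 → queue [4, 5, 12, 6, 7, 10]
Visit 4 → queue [5, 12, 6, 7, 10]
Visit 5 → queue [12, 6, 7, 10]
Visit 12; enqueue 8 → queue [6, 7, 10, 8]
Visit 6; enqueue 9 → queue [7, 10, 8, 9]
Visit 7 → queue [10, 8, 9]
Visit 10 → queue [8, 9]
Visit 8 → queue [9]
Visit 9 → queue []

11, 0, 1, 2, 3, 4, 5, 12, 6, 7, 10, 8, 9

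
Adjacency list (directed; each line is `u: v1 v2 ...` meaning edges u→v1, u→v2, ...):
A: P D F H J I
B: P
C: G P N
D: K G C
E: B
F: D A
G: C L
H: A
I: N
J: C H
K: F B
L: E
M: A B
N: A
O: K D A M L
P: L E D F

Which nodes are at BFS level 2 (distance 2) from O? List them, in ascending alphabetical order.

Level 0: O
Level 1: A, D, K, L, M
Level 2: B, C, E, F, G, H, I, J, P
Level 3: N

B, C, E, F, G, H, I, J, P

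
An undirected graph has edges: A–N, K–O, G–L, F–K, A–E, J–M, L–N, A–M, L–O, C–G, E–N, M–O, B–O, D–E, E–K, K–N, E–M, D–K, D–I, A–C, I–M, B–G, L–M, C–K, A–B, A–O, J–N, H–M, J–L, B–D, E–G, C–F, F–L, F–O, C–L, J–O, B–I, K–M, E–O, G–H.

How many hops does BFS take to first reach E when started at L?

2

Level 0: L
Level 1: C, F, G, J, M, N, O
Level 2: A, B, E, H, I, K
Level 3: D
E first appears at level 2.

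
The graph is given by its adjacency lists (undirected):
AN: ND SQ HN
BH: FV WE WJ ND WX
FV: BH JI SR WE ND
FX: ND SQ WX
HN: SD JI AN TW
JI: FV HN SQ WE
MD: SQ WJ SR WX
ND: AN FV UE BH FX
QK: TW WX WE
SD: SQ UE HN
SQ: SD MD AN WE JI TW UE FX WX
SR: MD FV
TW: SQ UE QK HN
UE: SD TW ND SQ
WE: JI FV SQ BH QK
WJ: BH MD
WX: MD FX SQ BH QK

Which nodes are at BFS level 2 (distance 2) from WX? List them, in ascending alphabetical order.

Level 0: WX
Level 1: BH, FX, MD, QK, SQ
Level 2: AN, FV, JI, ND, SD, SR, TW, UE, WE, WJ
Level 3: HN

AN, FV, JI, ND, SD, SR, TW, UE, WE, WJ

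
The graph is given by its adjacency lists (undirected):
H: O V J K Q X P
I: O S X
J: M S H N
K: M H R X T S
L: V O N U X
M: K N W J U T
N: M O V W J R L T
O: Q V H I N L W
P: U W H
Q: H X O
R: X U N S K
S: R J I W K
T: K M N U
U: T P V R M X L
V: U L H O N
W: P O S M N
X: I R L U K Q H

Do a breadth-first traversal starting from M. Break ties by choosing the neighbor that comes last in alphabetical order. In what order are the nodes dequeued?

M → W → U → T → N → K → J → S → P → O → X → V → R → L → H → I → Q

Visit M; enqueue W, U, T, N, K, J → queue [W, U, T, N, K, J]
Visit W; enqueue S, P, O → queue [U, T, N, K, J, S, P, O]
Visit U; enqueue X, V, R, L → queue [T, N, K, J, S, P, O, X, V, R, L]
Visit T → queue [N, K, J, S, P, O, X, V, R, L]
Visit N → queue [K, J, S, P, O, X, V, R, L]
Visit K; enqueue H → queue [J, S, P, O, X, V, R, L, H]
Visit J → queue [S, P, O, X, V, R, L, H]
Visit S; enqueue I → queue [P, O, X, V, R, L, H, I]
Visit P → queue [O, X, V, R, L, H, I]
Visit O; enqueue Q → queue [X, V, R, L, H, I, Q]
Visit X → queue [V, R, L, H, I, Q]
Visit V → queue [R, L, H, I, Q]
Visit R → queue [L, H, I, Q]
Visit L → queue [H, I, Q]
Visit H → queue [I, Q]
Visit I → queue [Q]
Visit Q → queue []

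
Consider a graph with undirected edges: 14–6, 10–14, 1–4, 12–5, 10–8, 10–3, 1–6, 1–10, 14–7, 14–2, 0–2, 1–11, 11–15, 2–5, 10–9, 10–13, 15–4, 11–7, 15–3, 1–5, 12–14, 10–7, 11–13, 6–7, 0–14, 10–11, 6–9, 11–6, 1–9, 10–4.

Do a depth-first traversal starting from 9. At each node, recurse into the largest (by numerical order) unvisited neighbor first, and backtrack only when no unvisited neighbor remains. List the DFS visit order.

9, 10, 14, 12, 5, 2, 0, 1, 11, 15, 4, 3, 13, 7, 6, 8

Visit 9
9 → 10
10 → 14
14 → 12
12 → 5
5 → 2
2 → 0
5 → 1
1 → 11
11 → 15
15 → 4
15 → 3
11 → 13
11 → 7
7 → 6
10 → 8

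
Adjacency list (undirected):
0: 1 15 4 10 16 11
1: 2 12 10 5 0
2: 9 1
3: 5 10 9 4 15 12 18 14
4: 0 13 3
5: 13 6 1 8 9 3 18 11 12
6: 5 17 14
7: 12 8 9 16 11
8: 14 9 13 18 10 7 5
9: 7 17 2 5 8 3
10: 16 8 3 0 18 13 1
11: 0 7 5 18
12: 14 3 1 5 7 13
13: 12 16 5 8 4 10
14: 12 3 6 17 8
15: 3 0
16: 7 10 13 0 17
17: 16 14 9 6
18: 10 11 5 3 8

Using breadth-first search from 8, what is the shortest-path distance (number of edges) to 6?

2

Level 0: 8
Level 1: 5, 7, 9, 10, 13, 14, 18
Level 2: 0, 1, 2, 3, 4, 6, 11, 12, 16, 17
Level 3: 15
6 first appears at level 2.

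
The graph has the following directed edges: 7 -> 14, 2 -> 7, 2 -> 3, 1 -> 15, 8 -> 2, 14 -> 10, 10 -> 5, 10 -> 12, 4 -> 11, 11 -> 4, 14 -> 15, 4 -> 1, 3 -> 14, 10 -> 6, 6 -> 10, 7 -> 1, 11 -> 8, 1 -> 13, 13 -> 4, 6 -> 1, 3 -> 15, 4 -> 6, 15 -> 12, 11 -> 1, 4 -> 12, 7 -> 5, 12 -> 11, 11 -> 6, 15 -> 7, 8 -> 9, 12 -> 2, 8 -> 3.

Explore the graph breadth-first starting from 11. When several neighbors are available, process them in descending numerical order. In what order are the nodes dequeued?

11, 8, 6, 4, 1, 9, 3, 2, 10, 12, 15, 13, 14, 7, 5

Visit 11; enqueue 8, 6, 4, 1 → queue [8, 6, 4, 1]
Visit 8; enqueue 9, 3, 2 → queue [6, 4, 1, 9, 3, 2]
Visit 6; enqueue 10 → queue [4, 1, 9, 3, 2, 10]
Visit 4; enqueue 12 → queue [1, 9, 3, 2, 10, 12]
Visit 1; enqueue 15, 13 → queue [9, 3, 2, 10, 12, 15, 13]
Visit 9 → queue [3, 2, 10, 12, 15, 13]
Visit 3; enqueue 14 → queue [2, 10, 12, 15, 13, 14]
Visit 2; enqueue 7 → queue [10, 12, 15, 13, 14, 7]
Visit 10; enqueue 5 → queue [12, 15, 13, 14, 7, 5]
Visit 12 → queue [15, 13, 14, 7, 5]
Visit 15 → queue [13, 14, 7, 5]
Visit 13 → queue [14, 7, 5]
Visit 14 → queue [7, 5]
Visit 7 → queue [5]
Visit 5 → queue []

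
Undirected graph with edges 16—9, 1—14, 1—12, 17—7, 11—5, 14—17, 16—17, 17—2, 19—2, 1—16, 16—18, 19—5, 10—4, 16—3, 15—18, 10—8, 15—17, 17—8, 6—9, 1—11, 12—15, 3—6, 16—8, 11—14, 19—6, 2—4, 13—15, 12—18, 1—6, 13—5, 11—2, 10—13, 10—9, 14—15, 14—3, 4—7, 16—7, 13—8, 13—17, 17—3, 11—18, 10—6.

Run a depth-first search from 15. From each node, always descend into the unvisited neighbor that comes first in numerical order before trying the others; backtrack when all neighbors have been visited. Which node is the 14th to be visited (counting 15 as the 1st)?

Visit 15
15 → 12
12 → 1
1 → 6
6 → 3
3 → 14
14 → 11
11 → 2
2 → 4
4 → 7
7 → 16
16 → 8
8 → 10
10 → 9
10 → 13
13 → 5
5 → 19
13 → 17
16 → 18

Visit order: 15, 12, 1, 6, 3, 14, 11, 2, 4, 7, 16, 8, 10, 9, 13, 5, 19, 17, 18

9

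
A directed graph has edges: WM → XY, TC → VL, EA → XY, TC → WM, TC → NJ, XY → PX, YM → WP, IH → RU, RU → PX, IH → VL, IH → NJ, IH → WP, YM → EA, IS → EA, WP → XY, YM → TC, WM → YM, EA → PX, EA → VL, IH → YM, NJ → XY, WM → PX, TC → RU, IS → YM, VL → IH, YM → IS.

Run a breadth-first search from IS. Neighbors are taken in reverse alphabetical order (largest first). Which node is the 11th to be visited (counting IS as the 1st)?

NJ

Visit IS; enqueue YM, EA → queue [YM, EA]
Visit YM; enqueue WP, TC → queue [EA, WP, TC]
Visit EA; enqueue XY, VL, PX → queue [WP, TC, XY, VL, PX]
Visit WP → queue [TC, XY, VL, PX]
Visit TC; enqueue WM, RU, NJ → queue [XY, VL, PX, WM, RU, NJ]
Visit XY → queue [VL, PX, WM, RU, NJ]
Visit VL; enqueue IH → queue [PX, WM, RU, NJ, IH]
Visit PX → queue [WM, RU, NJ, IH]
Visit WM → queue [RU, NJ, IH]
Visit RU → queue [NJ, IH]
Visit NJ → queue [IH]
Visit IH → queue []

Visit order: IS, YM, EA, WP, TC, XY, VL, PX, WM, RU, NJ, IH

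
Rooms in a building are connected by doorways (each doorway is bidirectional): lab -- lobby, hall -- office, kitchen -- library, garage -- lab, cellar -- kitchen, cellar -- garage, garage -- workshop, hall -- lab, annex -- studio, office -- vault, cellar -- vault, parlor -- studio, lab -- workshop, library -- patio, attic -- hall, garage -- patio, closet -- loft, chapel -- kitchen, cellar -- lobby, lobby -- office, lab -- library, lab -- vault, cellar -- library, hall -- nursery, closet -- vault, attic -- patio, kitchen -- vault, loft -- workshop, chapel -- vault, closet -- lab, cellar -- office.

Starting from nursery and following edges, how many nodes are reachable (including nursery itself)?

16

BFS from nursery visits: nursery, hall, attic, lab, office, patio, closet, garage, library, lobby, vault, workshop, cellar, loft, kitchen, chapel
Reachable nodes: 16 of 19 total.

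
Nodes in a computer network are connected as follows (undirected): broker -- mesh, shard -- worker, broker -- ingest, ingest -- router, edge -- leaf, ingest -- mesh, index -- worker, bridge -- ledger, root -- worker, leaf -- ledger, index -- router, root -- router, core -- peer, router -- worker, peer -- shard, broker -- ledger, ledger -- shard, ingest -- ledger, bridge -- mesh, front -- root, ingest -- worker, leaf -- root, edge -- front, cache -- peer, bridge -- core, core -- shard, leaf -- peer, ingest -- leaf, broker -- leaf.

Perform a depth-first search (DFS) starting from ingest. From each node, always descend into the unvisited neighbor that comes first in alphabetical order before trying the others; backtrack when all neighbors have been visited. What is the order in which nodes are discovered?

ingest, broker, leaf, edge, front, root, router, index, worker, shard, core, bridge, ledger, mesh, peer, cache

Visit ingest
ingest → broker
broker → leaf
leaf → edge
edge → front
front → root
root → router
router → index
index → worker
worker → shard
shard → core
core → bridge
bridge → ledger
bridge → mesh
core → peer
peer → cache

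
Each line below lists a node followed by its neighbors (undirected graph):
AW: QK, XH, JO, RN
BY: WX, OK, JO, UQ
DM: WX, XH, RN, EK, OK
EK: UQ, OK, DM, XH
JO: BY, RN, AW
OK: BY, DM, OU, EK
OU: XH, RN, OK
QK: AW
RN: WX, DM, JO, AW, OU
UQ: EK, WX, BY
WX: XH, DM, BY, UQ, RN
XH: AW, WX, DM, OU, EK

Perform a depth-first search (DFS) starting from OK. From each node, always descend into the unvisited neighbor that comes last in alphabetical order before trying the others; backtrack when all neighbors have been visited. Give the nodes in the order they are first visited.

OK OU XH WX UQ EK DM RN JO BY AW QK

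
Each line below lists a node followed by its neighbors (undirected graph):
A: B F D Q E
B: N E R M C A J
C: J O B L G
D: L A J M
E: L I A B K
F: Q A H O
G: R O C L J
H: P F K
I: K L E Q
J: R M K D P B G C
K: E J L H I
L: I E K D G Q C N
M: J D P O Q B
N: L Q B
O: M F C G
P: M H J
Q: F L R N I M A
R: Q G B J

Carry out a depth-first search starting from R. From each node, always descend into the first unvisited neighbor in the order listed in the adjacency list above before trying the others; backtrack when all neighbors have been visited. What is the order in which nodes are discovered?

R, Q, F, A, B, N, L, I, K, E, J, M, D, P, H, O, C, G

Visit R
R → Q
Q → F
F → A
A → B
B → N
N → L
L → I
I → K
K → E
K → J
J → M
M → D
M → P
P → H
M → O
O → C
C → G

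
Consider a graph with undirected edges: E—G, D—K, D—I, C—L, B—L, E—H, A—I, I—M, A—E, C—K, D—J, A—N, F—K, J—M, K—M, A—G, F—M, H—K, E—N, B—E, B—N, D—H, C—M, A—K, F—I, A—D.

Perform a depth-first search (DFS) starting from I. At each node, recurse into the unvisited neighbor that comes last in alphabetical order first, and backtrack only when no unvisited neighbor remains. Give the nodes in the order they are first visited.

I, M, K, H, E, N, B, L, C, A, G, D, J, F

Visit I
I → M
M → K
K → H
H → E
E → N
N → B
B → L
L → C
N → A
A → G
A → D
D → J
K → F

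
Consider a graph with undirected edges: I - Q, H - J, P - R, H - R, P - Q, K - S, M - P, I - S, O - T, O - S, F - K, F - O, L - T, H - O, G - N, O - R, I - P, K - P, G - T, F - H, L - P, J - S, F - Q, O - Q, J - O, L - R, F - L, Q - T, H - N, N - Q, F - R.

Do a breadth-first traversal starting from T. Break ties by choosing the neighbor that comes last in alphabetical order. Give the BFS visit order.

Visit T; enqueue Q, O, L, G → queue [Q, O, L, G]
Visit Q; enqueue P, N, I, F → queue [O, L, G, P, N, I, F]
Visit O; enqueue S, R, J, H → queue [L, G, P, N, I, F, S, R, J, H]
Visit L → queue [G, P, N, I, F, S, R, J, H]
Visit G → queue [P, N, I, F, S, R, J, H]
Visit P; enqueue M, K → queue [N, I, F, S, R, J, H, M, K]
Visit N → queue [I, F, S, R, J, H, M, K]
Visit I → queue [F, S, R, J, H, M, K]
Visit F → queue [S, R, J, H, M, K]
Visit S → queue [R, J, H, M, K]
Visit R → queue [J, H, M, K]
Visit J → queue [H, M, K]
Visit H → queue [M, K]
Visit M → queue [K]
Visit K → queue []

T -> Q -> O -> L -> G -> P -> N -> I -> F -> S -> R -> J -> H -> M -> K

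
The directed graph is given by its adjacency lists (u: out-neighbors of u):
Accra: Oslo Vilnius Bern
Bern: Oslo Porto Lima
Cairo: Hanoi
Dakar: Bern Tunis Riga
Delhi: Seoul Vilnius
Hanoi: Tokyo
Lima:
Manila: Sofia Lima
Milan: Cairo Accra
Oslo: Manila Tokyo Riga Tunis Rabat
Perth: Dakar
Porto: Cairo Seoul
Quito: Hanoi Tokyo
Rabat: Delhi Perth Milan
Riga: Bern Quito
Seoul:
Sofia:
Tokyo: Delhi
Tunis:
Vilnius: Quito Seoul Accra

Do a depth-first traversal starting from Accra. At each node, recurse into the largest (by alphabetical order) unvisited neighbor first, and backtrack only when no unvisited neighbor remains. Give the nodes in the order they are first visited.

Visit Accra
Accra → Vilnius
Vilnius → Seoul
Vilnius → Quito
Quito → Tokyo
Tokyo → Delhi
Quito → Hanoi
Accra → Oslo
Oslo → Tunis
Oslo → Riga
Riga → Bern
Bern → Porto
Porto → Cairo
Bern → Lima
Oslo → Rabat
Rabat → Perth
Perth → Dakar
Rabat → Milan
Oslo → Manila
Manila → Sofia

Accra Vilnius Seoul Quito Tokyo Delhi Hanoi Oslo Tunis Riga Bern Porto Cairo Lima Rabat Perth Dakar Milan Manila Sofia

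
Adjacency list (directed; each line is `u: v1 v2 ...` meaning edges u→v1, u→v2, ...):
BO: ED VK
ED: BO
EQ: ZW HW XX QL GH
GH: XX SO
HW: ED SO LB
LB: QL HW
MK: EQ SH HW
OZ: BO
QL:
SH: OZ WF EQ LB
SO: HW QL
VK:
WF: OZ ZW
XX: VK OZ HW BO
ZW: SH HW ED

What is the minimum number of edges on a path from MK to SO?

Level 0: MK
Level 1: EQ, HW, SH
Level 2: ED, GH, LB, OZ, QL, SO, WF, XX, ZW
Level 3: BO, VK
SO first appears at level 2.

2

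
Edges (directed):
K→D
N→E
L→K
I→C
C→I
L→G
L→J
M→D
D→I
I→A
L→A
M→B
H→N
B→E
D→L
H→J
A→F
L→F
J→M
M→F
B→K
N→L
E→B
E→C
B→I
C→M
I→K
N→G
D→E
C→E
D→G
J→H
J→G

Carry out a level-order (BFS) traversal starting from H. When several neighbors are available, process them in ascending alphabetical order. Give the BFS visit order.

H → J → N → G → M → E → L → B → D → F → C → A → K → I

Visit H; enqueue J, N → queue [J, N]
Visit J; enqueue G, M → queue [N, G, M]
Visit N; enqueue E, L → queue [G, M, E, L]
Visit G → queue [M, E, L]
Visit M; enqueue B, D, F → queue [E, L, B, D, F]
Visit E; enqueue C → queue [L, B, D, F, C]
Visit L; enqueue A, K → queue [B, D, F, C, A, K]
Visit B; enqueue I → queue [D, F, C, A, K, I]
Visit D → queue [F, C, A, K, I]
Visit F → queue [C, A, K, I]
Visit C → queue [A, K, I]
Visit A → queue [K, I]
Visit K → queue [I]
Visit I → queue []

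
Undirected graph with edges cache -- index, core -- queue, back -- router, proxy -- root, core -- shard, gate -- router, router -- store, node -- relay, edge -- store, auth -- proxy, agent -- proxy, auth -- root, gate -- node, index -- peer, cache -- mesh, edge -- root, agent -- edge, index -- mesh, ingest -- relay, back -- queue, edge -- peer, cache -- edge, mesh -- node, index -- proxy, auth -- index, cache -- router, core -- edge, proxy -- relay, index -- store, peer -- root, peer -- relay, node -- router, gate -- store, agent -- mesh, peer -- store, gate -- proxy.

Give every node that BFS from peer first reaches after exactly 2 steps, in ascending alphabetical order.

agent, auth, cache, core, gate, ingest, mesh, node, proxy, router

Level 0: peer
Level 1: edge, index, relay, root, store
Level 2: agent, auth, cache, core, gate, ingest, mesh, node, proxy, router
Level 3: back, queue, shard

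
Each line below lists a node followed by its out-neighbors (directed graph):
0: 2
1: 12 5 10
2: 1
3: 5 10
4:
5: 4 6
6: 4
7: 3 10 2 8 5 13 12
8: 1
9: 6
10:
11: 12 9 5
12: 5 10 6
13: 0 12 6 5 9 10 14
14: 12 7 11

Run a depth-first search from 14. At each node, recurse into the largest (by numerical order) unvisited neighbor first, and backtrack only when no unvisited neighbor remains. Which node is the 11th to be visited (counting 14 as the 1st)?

Visit 14
14 → 12
12 → 10
12 → 6
6 → 4
12 → 5
14 → 11
11 → 9
14 → 7
7 → 13
13 → 0
0 → 2
2 → 1
7 → 8
7 → 3

Visit order: 14, 12, 10, 6, 4, 5, 11, 9, 7, 13, 0, 2, 1, 8, 3

0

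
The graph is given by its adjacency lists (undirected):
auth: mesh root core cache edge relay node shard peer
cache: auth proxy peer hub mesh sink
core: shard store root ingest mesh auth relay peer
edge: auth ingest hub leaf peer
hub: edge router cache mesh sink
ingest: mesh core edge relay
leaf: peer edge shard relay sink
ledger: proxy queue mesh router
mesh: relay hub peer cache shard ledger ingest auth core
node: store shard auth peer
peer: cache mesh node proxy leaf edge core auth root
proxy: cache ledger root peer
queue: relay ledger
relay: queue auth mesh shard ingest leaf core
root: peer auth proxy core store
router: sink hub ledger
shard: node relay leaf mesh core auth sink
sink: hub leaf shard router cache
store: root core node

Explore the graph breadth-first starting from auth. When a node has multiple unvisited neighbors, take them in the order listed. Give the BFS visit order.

Visit auth; enqueue mesh, root, core, cache, edge, relay, node, shard, peer → queue [mesh, root, core, cache, edge, relay, node, shard, peer]
Visit mesh; enqueue hub, ledger, ingest → queue [root, core, cache, edge, relay, node, shard, peer, hub, ledger, ingest]
Visit root; enqueue proxy, store → queue [core, cache, edge, relay, node, shard, peer, hub, ledger, ingest, proxy, store]
Visit core → queue [cache, edge, relay, node, shard, peer, hub, ledger, ingest, proxy, store]
Visit cache; enqueue sink → queue [edge, relay, node, shard, peer, hub, ledger, ingest, proxy, store, sink]
Visit edge; enqueue leaf → queue [relay, node, shard, peer, hub, ledger, ingest, proxy, store, sink, leaf]
Visit relay; enqueue queue → queue [node, shard, peer, hub, ledger, ingest, proxy, store, sink, leaf, queue]
Visit node → queue [shard, peer, hub, ledger, ingest, proxy, store, sink, leaf, queue]
Visit shard → queue [peer, hub, ledger, ingest, proxy, store, sink, leaf, queue]
Visit peer → queue [hub, ledger, ingest, proxy, store, sink, leaf, queue]
Visit hub; enqueue router → queue [ledger, ingest, proxy, store, sink, leaf, queue, router]
Visit ledger → queue [ingest, proxy, store, sink, leaf, queue, router]
Visit ingest → queue [proxy, store, sink, leaf, queue, router]
Visit proxy → queue [store, sink, leaf, queue, router]
Visit store → queue [sink, leaf, queue, router]
Visit sink → queue [leaf, queue, router]
Visit leaf → queue [queue, router]
Visit queue → queue [router]
Visit router → queue []

auth → mesh → root → core → cache → edge → relay → node → shard → peer → hub → ledger → ingest → proxy → store → sink → leaf → queue → router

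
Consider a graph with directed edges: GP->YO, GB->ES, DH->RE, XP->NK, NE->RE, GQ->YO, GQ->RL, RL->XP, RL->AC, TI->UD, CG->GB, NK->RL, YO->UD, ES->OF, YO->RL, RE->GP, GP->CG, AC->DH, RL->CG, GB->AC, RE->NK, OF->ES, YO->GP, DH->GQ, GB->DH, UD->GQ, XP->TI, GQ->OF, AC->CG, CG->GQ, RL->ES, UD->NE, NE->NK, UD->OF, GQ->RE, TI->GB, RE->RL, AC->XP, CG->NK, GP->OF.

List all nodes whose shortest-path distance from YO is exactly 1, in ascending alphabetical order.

Level 0: YO
Level 1: GP, RL, UD
Level 2: AC, CG, ES, GQ, NE, OF, XP
Level 3: DH, GB, NK, RE, TI

GP, RL, UD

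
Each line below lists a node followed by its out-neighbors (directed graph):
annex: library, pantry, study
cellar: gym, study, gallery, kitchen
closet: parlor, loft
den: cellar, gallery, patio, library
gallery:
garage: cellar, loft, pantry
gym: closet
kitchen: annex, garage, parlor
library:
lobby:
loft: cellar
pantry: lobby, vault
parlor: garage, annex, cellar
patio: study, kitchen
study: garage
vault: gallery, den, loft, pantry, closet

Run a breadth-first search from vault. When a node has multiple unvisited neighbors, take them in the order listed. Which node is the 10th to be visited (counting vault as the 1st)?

lobby

Visit vault; enqueue gallery, den, loft, pantry, closet → queue [gallery, den, loft, pantry, closet]
Visit gallery → queue [den, loft, pantry, closet]
Visit den; enqueue cellar, patio, library → queue [loft, pantry, closet, cellar, patio, library]
Visit loft → queue [pantry, closet, cellar, patio, library]
Visit pantry; enqueue lobby → queue [closet, cellar, patio, library, lobby]
Visit closet; enqueue parlor → queue [cellar, patio, library, lobby, parlor]
Visit cellar; enqueue gym, study, kitchen → queue [patio, library, lobby, parlor, gym, study, kitchen]
Visit patio → queue [library, lobby, parlor, gym, study, kitchen]
Visit library → queue [lobby, parlor, gym, study, kitchen]
Visit lobby → queue [parlor, gym, study, kitchen]
Visit parlor; enqueue garage, annex → queue [gym, study, kitchen, garage, annex]
Visit gym → queue [study, kitchen, garage, annex]
Visit study → queue [kitchen, garage, annex]
Visit kitchen → queue [garage, annex]
Visit garage → queue [annex]
Visit annex → queue []

Visit order: vault, gallery, den, loft, pantry, closet, cellar, patio, library, lobby, parlor, gym, study, kitchen, garage, annex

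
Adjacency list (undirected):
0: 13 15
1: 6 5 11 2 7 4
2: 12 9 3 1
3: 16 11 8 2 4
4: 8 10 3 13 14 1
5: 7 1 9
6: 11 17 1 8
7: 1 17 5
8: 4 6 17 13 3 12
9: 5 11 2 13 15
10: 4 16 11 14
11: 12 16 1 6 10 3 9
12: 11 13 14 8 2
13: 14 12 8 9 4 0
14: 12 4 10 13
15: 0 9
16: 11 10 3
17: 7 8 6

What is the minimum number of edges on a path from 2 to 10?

Level 0: 2
Level 1: 1, 3, 9, 12
Level 2: 4, 5, 6, 7, 8, 11, 13, 14, 15, 16
Level 3: 0, 10, 17
10 first appears at level 3.

3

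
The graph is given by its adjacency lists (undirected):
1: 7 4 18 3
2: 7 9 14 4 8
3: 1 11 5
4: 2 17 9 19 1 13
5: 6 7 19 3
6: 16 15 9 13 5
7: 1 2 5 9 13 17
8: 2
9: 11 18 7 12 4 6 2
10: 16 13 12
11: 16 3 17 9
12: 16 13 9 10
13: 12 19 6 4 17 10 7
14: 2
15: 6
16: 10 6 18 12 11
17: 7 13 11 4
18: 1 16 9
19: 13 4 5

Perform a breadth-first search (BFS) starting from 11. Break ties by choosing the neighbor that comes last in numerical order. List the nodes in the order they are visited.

11 17 16 9 3 13 7 4 18 12 10 6 2 5 1 19 15 14 8

Visit 11; enqueue 17, 16, 9, 3 → queue [17, 16, 9, 3]
Visit 17; enqueue 13, 7, 4 → queue [16, 9, 3, 13, 7, 4]
Visit 16; enqueue 18, 12, 10, 6 → queue [9, 3, 13, 7, 4, 18, 12, 10, 6]
Visit 9; enqueue 2 → queue [3, 13, 7, 4, 18, 12, 10, 6, 2]
Visit 3; enqueue 5, 1 → queue [13, 7, 4, 18, 12, 10, 6, 2, 5, 1]
Visit 13; enqueue 19 → queue [7, 4, 18, 12, 10, 6, 2, 5, 1, 19]
Visit 7 → queue [4, 18, 12, 10, 6, 2, 5, 1, 19]
Visit 4 → queue [18, 12, 10, 6, 2, 5, 1, 19]
Visit 18 → queue [12, 10, 6, 2, 5, 1, 19]
Visit 12 → queue [10, 6, 2, 5, 1, 19]
Visit 10 → queue [6, 2, 5, 1, 19]
Visit 6; enqueue 15 → queue [2, 5, 1, 19, 15]
Visit 2; enqueue 14, 8 → queue [5, 1, 19, 15, 14, 8]
Visit 5 → queue [1, 19, 15, 14, 8]
Visit 1 → queue [19, 15, 14, 8]
Visit 19 → queue [15, 14, 8]
Visit 15 → queue [14, 8]
Visit 14 → queue [8]
Visit 8 → queue []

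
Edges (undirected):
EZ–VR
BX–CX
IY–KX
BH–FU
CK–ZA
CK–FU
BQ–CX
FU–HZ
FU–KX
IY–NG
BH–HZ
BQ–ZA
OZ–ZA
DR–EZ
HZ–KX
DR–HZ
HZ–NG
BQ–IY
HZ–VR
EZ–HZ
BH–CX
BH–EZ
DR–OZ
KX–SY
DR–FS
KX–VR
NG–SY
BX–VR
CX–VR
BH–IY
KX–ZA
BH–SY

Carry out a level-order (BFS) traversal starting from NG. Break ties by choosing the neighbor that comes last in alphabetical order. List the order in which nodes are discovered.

Visit NG; enqueue SY, IY, HZ → queue [SY, IY, HZ]
Visit SY; enqueue KX, BH → queue [IY, HZ, KX, BH]
Visit IY; enqueue BQ → queue [HZ, KX, BH, BQ]
Visit HZ; enqueue VR, FU, EZ, DR → queue [KX, BH, BQ, VR, FU, EZ, DR]
Visit KX; enqueue ZA → queue [BH, BQ, VR, FU, EZ, DR, ZA]
Visit BH; enqueue CX → queue [BQ, VR, FU, EZ, DR, ZA, CX]
Visit BQ → queue [VR, FU, EZ, DR, ZA, CX]
Visit VR; enqueue BX → queue [FU, EZ, DR, ZA, CX, BX]
Visit FU; enqueue CK → queue [EZ, DR, ZA, CX, BX, CK]
Visit EZ → queue [DR, ZA, CX, BX, CK]
Visit DR; enqueue OZ, FS → queue [ZA, CX, BX, CK, OZ, FS]
Visit ZA → queue [CX, BX, CK, OZ, FS]
Visit CX → queue [BX, CK, OZ, FS]
Visit BX → queue [CK, OZ, FS]
Visit CK → queue [OZ, FS]
Visit OZ → queue [FS]
Visit FS → queue []

NG SY IY HZ KX BH BQ VR FU EZ DR ZA CX BX CK OZ FS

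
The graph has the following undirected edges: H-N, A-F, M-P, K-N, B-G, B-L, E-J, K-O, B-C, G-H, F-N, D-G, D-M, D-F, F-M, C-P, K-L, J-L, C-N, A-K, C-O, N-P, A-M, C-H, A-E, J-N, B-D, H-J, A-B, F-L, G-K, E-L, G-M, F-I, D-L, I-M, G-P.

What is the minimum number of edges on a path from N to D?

2

Level 0: N
Level 1: C, F, H, J, K, P
Level 2: A, B, D, E, G, I, L, M, O
D first appears at level 2.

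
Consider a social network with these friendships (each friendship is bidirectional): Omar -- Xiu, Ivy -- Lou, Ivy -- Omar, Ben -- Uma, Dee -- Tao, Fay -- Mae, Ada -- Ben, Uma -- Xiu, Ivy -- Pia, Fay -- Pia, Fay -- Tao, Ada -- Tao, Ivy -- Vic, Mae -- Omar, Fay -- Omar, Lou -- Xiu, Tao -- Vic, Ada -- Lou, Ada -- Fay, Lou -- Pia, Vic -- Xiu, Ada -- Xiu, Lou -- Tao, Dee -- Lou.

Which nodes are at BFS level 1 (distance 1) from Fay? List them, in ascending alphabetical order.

Ada, Mae, Omar, Pia, Tao

Level 0: Fay
Level 1: Ada, Mae, Omar, Pia, Tao
Level 2: Ben, Dee, Ivy, Lou, Vic, Xiu
Level 3: Uma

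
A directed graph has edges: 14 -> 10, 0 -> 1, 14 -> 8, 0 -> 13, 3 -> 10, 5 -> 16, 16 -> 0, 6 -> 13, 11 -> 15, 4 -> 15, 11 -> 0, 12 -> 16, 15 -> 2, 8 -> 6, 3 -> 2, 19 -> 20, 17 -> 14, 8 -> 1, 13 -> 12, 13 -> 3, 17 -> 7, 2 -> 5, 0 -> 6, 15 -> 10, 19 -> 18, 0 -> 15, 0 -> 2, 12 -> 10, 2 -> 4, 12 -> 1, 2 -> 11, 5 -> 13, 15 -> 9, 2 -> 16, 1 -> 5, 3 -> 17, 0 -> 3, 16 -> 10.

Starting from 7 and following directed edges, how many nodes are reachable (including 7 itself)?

1

BFS from 7 visits: 7
Reachable nodes: 1 of 21 total.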